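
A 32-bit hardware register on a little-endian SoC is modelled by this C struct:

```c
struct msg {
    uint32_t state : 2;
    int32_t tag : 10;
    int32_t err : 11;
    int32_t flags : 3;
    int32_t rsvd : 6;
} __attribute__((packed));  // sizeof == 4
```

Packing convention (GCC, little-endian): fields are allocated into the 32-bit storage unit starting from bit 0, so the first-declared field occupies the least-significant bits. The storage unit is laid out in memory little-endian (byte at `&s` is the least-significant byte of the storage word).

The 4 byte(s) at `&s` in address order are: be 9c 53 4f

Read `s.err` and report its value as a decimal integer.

-711

[0]=0xbe [1]=0x9c [2]=0x53 [3]=0x4f (little-endian) → word 0x4f539cbe
state:2 @ bit 0 → (0x4f539cbe>>0)&0x3 = 0x2
tag:10 @ bit 2 → (0x4f539cbe>>2)&0x3ff = 0x32f
err:11 @ bit 12 → (0x4f539cbe>>12)&0x7ff = 0x539  ←
flags:3 @ bit 23 → (0x4f539cbe>>23)&0x7 = 0x6
rsvd:6 @ bit 26 → (0x4f539cbe>>26)&0x3f = 0x13
err signed 11b, MSB=1: 1337 - 2048 = -711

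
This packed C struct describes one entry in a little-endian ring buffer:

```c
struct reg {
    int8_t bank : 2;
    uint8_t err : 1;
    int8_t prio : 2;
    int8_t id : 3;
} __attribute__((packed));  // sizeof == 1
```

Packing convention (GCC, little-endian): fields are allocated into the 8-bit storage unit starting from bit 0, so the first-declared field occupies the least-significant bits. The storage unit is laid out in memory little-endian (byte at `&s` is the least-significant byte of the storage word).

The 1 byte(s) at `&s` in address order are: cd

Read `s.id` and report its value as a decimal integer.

[0]=0xcd (little-endian) → word 0xcd
bank [0+:2] = (word>>0) & 0x3 = 1
err [2+:1] = (word>>2) & 0x1 = 1
prio [3+:2] = (word>>3) & 0x3 = 1
id [5+:3] = (word>>5) & 0x7 = 6  ←
id signed 3b, MSB=1: 6 - 8 = -2

-2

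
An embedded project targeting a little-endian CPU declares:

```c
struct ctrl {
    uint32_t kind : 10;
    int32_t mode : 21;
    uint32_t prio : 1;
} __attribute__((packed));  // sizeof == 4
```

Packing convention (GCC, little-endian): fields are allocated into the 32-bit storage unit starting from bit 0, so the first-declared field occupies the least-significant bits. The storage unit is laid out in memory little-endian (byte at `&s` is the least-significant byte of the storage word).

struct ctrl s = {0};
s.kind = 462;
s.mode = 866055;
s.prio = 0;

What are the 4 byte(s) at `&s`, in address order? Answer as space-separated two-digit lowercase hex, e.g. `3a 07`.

kind:10 = 462 → 0x1ce << 0 → word 0x000001ce
mode:21 = 866055 → 0xd3707 << 10 → word 0x34dc1dce
prio:1 = 0 → 0x0 << 31 → word 0x34dc1dce
word = 0x34dc1dce → little-endian bytes:
  [0]=0xce  [1]=0x1d  [2]=0xdc  [3]=0x34

ce 1d dc 34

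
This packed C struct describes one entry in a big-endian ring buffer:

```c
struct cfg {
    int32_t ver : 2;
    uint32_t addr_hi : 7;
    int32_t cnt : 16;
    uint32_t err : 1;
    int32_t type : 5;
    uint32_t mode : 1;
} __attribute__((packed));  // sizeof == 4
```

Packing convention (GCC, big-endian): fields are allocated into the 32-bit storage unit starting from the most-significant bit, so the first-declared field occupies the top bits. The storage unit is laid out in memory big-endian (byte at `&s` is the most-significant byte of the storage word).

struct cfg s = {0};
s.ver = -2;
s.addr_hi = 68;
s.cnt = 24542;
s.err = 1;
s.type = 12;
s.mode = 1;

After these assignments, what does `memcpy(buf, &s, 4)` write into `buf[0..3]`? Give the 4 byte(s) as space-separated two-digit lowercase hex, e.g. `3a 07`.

ver:2 = -2 → 0x2 << 30 → word 0x80000000
addr_hi:7 = 68 → 0x44 << 23 → word 0xa2000000
cnt:16 = 24542 → 0x5fde << 7 → word 0xa22fef00
err:1 = 1 → 0x1 << 6 → word 0xa22fef40
type:5 = 12 → 0xc << 1 → word 0xa22fef58
mode:1 = 1 → 0x1 << 0 → word 0xa22fef59
word = 0xa22fef59 → big-endian bytes:
  [0]=0xa2  [1]=0x2f  [2]=0xef  [3]=0x59

a2 2f ef 59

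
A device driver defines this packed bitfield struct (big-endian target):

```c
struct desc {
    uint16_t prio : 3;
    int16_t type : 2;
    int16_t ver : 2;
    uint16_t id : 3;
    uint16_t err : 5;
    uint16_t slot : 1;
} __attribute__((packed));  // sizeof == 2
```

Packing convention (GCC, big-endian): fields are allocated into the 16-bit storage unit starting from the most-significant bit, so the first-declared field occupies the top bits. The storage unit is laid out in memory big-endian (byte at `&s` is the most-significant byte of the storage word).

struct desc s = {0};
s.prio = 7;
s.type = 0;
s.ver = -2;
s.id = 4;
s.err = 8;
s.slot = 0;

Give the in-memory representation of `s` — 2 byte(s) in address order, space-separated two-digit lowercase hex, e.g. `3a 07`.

e5 10

prio (3b) val=7 bits=0x7 at bit 13: 0xe000
type (2b) val=0 bits=0x0 at bit 11: 0xe000
ver (2b) val=-2 bits=0x2 at bit 9: 0xe400
id (3b) val=4 bits=0x4 at bit 6: 0xe500
err (5b) val=8 bits=0x8 at bit 1: 0xe510
slot (1b) val=0 bits=0x0 at bit 0: 0xe510
word = 0xe510 → big-endian bytes:
  [0]=0xe5  [1]=0x10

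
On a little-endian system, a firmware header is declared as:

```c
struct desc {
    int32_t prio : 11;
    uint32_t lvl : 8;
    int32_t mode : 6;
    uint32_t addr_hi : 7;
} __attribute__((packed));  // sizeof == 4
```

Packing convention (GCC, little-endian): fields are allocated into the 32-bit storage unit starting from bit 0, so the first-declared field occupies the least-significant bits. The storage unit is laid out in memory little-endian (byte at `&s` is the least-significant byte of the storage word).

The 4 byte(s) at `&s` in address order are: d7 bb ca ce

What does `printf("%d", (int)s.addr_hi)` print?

103

[0]=0xd7 [1]=0xbb [2]=0xca [3]=0xce (little-endian) → word 0xcecabbd7
prio [0+:11] = (word>>0) & 0x7ff = 983
lvl [11+:8] = (word>>11) & 0xff = 87
mode [19+:6] = (word>>19) & 0x3f = 25
addr_hi [25+:7] = (word>>25) & 0x7f = 103  ←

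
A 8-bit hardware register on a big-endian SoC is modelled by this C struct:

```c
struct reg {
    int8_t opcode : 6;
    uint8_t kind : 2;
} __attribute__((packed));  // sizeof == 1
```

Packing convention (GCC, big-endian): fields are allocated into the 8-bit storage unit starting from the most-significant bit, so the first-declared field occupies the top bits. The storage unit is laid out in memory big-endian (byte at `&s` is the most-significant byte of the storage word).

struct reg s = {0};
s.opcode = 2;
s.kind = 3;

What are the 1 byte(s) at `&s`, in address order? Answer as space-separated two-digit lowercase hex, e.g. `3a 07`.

opcode (6b) val=2 bits=0x2 at bit 2: 0x08
kind (2b) val=3 bits=0x3 at bit 0: 0x0b
word = 0x0b → big-endian bytes:
  [0]=0x0b

0b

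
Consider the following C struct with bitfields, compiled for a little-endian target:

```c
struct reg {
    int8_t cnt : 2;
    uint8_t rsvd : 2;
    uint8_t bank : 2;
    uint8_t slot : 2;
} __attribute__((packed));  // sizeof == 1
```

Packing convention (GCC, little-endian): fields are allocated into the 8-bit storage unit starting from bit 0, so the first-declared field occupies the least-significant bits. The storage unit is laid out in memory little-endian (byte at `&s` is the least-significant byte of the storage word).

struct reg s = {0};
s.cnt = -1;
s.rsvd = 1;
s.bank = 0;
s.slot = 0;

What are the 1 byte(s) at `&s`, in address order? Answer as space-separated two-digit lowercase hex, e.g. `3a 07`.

cnt:2 = -1 → 0x3 << 0 → word 0x03
rsvd:2 = 1 → 0x1 << 2 → word 0x07
bank:2 = 0 → 0x0 << 4 → word 0x07
slot:2 = 0 → 0x0 << 6 → word 0x07
word = 0x07 → little-endian bytes:
  [0]=0x07

07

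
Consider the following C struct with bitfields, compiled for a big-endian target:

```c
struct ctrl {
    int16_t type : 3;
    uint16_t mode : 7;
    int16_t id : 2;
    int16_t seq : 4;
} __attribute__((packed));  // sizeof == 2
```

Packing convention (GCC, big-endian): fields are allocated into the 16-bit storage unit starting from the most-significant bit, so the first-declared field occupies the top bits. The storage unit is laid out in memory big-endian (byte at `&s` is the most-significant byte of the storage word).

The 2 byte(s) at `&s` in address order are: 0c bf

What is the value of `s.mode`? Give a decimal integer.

50

[0]=0x0c [1]=0xbf (big-endian) → word 0x0cbf
type:3 @ bit 13 → (0x0cbf>>13)&0x7 = 0x0
mode:7 @ bit 6 → (0x0cbf>>6)&0x7f = 0x32  ←
id:2 @ bit 4 → (0x0cbf>>4)&0x3 = 0x3
seq:4 @ bit 0 → (0x0cbf>>0)&0xf = 0xf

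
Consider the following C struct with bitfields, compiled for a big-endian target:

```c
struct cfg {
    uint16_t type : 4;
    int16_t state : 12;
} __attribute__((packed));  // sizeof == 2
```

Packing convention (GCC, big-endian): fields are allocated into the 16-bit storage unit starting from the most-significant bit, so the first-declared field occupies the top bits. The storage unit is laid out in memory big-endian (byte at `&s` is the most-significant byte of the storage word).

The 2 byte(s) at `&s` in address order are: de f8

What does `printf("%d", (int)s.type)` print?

13

[0]=0xde [1]=0xf8 (big-endian) → word 0xdef8
type:4 @ bit 12 → (0xdef8>>12)&0xf = 0xd  ←
state:12 @ bit 0 → (0xdef8>>0)&0xfff = 0xef8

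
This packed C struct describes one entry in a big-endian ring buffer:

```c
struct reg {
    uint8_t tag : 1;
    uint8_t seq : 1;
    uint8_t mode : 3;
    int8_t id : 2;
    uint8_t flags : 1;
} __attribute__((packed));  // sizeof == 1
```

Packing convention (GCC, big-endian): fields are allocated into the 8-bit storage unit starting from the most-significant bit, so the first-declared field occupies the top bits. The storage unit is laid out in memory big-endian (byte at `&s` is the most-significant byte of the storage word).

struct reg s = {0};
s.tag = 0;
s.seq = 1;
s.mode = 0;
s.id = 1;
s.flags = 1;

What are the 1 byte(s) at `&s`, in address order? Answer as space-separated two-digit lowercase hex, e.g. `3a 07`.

[7+:1] tag=0 & 0x1 = 0x0; word=0x00
[6+:1] seq=1 & 0x1 = 0x1; word=0x40
[3+:3] mode=0 & 0x7 = 0x0; word=0x40
[1+:2] id=1 & 0x3 = 0x1; word=0x42
[0+:1] flags=1 & 0x1 = 0x1; word=0x43
word = 0x43 → big-endian bytes:
  [0]=0x43

43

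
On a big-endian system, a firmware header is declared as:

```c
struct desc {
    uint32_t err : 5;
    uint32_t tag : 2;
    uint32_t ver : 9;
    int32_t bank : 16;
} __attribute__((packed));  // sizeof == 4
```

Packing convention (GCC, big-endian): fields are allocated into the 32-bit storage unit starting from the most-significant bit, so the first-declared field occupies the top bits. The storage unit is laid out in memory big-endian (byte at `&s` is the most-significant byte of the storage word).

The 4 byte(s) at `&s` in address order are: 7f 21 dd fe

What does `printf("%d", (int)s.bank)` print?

[0]=0x7f [1]=0x21 [2]=0xdd [3]=0xfe (big-endian) → word 0x7f21ddfe
err:5 @ bit 27 → (0x7f21ddfe>>27)&0x1f = 0xf
tag:2 @ bit 25 → (0x7f21ddfe>>25)&0x3 = 0x3
ver:9 @ bit 16 → (0x7f21ddfe>>16)&0x1ff = 0x121
bank:16 @ bit 0 → (0x7f21ddfe>>0)&0xffff = 0xddfe  ←
bank signed 16b, MSB=1: 56830 - 65536 = -8706

-8706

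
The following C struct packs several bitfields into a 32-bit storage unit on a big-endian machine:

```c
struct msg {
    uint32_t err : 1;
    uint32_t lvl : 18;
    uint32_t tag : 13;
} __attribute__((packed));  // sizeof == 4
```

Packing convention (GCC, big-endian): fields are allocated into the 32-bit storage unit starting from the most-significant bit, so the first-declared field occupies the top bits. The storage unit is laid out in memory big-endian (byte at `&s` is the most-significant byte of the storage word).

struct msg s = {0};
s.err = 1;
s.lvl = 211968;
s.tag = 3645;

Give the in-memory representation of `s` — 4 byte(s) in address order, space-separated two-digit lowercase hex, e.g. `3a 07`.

e7 80 0e 3d

err:1 = 1 → 0x1 << 31 → word 0x80000000
lvl:18 = 211968 → 0x33c00 << 13 → word 0xe7800000
tag:13 = 3645 → 0xe3d << 0 → word 0xe7800e3d
word = 0xe7800e3d → big-endian bytes:
  [0]=0xe7  [1]=0x80  [2]=0x0e  [3]=0x3d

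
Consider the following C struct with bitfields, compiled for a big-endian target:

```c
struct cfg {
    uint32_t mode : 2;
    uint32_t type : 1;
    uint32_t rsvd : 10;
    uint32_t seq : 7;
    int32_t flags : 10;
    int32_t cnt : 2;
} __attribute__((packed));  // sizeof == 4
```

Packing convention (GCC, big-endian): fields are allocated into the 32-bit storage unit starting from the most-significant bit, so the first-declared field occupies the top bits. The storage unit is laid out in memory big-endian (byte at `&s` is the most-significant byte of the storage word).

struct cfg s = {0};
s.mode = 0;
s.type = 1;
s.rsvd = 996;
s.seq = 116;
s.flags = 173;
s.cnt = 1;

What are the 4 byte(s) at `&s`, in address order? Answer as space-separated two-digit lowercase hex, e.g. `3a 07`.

mode:2 = 0 → 0x0 << 30 → word 0x00000000
type:1 = 1 → 0x1 << 29 → word 0x20000000
rsvd:10 = 996 → 0x3e4 << 19 → word 0x3f200000
seq:7 = 116 → 0x74 << 12 → word 0x3f274000
flags:10 = 173 → 0xad << 2 → word 0x3f2742b4
cnt:2 = 1 → 0x1 << 0 → word 0x3f2742b5
word = 0x3f2742b5 → big-endian bytes:
  [0]=0x3f  [1]=0x27  [2]=0x42  [3]=0xb5

3f 27 42 b5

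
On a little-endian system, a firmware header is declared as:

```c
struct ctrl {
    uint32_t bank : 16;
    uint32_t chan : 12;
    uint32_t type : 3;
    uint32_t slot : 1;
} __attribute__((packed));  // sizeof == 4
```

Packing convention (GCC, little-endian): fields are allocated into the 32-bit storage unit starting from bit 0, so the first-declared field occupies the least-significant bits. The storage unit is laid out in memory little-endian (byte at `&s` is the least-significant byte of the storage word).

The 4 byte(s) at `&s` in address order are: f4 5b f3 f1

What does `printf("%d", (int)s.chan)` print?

[0]=0xf4 [1]=0x5b [2]=0xf3 [3]=0xf1 (little-endian) → word 0xf1f35bf4
bank [0+:16] = (word>>0) & 0xffff = 23540
chan [16+:12] = (word>>16) & 0xfff = 499  ←
type [28+:3] = (word>>28) & 0x7 = 7
slot [31+:1] = (word>>31) & 0x1 = 1

499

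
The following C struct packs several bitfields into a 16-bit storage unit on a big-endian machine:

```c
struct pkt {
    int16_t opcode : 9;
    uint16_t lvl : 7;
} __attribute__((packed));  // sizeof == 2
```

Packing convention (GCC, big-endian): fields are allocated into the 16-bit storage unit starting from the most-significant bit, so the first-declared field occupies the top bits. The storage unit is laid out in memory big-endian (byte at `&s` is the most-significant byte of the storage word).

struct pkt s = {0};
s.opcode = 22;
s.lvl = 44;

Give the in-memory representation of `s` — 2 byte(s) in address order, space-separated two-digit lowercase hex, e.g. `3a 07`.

0b 2c

opcode:9 = 22 → 0x16 << 7 → word 0x0b00
lvl:7 = 44 → 0x2c << 0 → word 0x0b2c
word = 0x0b2c → big-endian bytes:
  [0]=0x0b  [1]=0x2c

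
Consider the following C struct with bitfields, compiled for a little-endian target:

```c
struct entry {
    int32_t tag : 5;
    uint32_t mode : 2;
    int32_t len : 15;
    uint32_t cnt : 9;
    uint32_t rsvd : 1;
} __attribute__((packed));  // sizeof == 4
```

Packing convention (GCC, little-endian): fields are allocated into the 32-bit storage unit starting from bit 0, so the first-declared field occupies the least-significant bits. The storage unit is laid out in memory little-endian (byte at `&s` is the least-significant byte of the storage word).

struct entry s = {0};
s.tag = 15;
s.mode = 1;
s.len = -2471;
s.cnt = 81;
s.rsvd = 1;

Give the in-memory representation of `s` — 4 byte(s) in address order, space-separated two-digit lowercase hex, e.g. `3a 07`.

af 2c 7b 94

tag:5 = 15 → 0xf << 0 → word 0x0000000f
mode:2 = 1 → 0x1 << 5 → word 0x0000002f
len:15 = -2471 → 0x7659 << 7 → word 0x003b2caf
cnt:9 = 81 → 0x51 << 22 → word 0x147b2caf
rsvd:1 = 1 → 0x1 << 31 → word 0x947b2caf
word = 0x947b2caf → little-endian bytes:
  [0]=0xaf  [1]=0x2c  [2]=0x7b  [3]=0x94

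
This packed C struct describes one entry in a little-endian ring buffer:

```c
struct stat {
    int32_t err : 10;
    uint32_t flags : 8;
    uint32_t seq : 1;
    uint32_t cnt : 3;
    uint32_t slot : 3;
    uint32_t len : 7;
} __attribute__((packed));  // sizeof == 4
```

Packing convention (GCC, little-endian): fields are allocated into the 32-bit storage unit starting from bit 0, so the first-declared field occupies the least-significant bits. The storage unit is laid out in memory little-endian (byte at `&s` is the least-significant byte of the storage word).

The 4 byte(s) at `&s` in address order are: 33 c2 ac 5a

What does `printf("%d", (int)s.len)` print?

[0]=0x33 [1]=0xc2 [2]=0xac [3]=0x5a (little-endian) → word 0x5aacc233
err:10 @ bit 0 → (0x5aacc233>>0)&0x3ff = 0x233
flags:8 @ bit 10 → (0x5aacc233>>10)&0xff = 0x30
seq:1 @ bit 18 → (0x5aacc233>>18)&0x1 = 0x1
cnt:3 @ bit 19 → (0x5aacc233>>19)&0x7 = 0x5
slot:3 @ bit 22 → (0x5aacc233>>22)&0x7 = 0x2
len:7 @ bit 25 → (0x5aacc233>>25)&0x7f = 0x2d  ←

45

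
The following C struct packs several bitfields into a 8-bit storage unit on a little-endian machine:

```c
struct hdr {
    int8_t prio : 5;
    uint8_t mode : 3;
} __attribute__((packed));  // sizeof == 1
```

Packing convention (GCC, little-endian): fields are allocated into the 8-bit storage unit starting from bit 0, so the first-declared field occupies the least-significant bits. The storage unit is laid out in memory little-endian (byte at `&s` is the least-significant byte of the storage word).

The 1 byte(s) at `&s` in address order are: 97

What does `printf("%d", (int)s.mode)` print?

4

[0]=0x97 (little-endian) → word 0x97
prio [0+:5] = (word>>0) & 0x1f = 23
mode [5+:3] = (word>>5) & 0x7 = 4  ←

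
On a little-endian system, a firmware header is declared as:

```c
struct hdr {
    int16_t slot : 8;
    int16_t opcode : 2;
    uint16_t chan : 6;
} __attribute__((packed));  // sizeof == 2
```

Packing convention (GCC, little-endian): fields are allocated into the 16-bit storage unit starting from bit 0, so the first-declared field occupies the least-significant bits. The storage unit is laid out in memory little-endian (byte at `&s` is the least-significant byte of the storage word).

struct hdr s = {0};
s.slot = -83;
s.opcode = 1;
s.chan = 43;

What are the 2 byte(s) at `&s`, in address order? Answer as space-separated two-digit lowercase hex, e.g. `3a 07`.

slot:8 = -83 → 0xad << 0 → word 0x00ad
opcode:2 = 1 → 0x1 << 8 → word 0x01ad
chan:6 = 43 → 0x2b << 10 → word 0xadad
word = 0xadad → little-endian bytes:
  [0]=0xad  [1]=0xad

ad ad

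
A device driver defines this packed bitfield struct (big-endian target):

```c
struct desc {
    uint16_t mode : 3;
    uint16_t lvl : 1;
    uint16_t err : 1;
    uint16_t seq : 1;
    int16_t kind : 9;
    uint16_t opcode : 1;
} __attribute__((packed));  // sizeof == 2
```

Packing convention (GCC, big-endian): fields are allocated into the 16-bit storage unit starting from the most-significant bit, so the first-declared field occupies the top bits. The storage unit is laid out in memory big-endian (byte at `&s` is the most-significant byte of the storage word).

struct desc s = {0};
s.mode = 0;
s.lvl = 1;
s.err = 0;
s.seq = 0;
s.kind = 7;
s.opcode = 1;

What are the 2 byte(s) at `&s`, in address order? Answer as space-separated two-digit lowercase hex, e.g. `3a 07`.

10 0f

mode:3 = 0 → 0x0 << 13 → word 0x0000
lvl:1 = 1 → 0x1 << 12 → word 0x1000
err:1 = 0 → 0x0 << 11 → word 0x1000
seq:1 = 0 → 0x0 << 10 → word 0x1000
kind:9 = 7 → 0x7 << 1 → word 0x100e
opcode:1 = 1 → 0x1 << 0 → word 0x100f
word = 0x100f → big-endian bytes:
  [0]=0x10  [1]=0x0f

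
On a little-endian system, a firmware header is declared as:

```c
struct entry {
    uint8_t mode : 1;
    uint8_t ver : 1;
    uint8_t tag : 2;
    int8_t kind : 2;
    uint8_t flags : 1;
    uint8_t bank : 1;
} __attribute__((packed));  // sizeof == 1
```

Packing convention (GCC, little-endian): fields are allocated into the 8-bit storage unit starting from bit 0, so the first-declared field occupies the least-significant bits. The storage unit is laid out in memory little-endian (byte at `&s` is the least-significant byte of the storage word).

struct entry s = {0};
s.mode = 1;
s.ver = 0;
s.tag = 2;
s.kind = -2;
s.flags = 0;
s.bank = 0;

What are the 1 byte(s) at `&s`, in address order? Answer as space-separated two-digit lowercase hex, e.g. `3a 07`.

mode (1b) val=1 bits=0x1 at bit 0: 0x01
ver (1b) val=0 bits=0x0 at bit 1: 0x01
tag (2b) val=2 bits=0x2 at bit 2: 0x09
kind (2b) val=-2 bits=0x2 at bit 4: 0x29
flags (1b) val=0 bits=0x0 at bit 6: 0x29
bank (1b) val=0 bits=0x0 at bit 7: 0x29
word = 0x29 → little-endian bytes:
  [0]=0x29

29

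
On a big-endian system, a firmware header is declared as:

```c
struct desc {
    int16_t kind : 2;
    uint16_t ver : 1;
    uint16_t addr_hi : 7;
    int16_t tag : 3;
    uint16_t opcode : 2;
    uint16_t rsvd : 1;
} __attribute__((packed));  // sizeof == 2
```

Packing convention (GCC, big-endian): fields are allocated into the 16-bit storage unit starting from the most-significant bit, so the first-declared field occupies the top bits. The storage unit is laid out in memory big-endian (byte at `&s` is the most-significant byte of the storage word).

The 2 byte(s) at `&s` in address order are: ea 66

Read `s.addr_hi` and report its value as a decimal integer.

41

[0]=0xea [1]=0x66 (big-endian) → word 0xea66
kind [14+:2] = (word>>14) & 0x3 = 3
ver [13+:1] = (word>>13) & 0x1 = 1
addr_hi [6+:7] = (word>>6) & 0x7f = 41  ←
tag [3+:3] = (word>>3) & 0x7 = 4
opcode [1+:2] = (word>>1) & 0x3 = 3
rsvd [0+:1] = (word>>0) & 0x1 = 0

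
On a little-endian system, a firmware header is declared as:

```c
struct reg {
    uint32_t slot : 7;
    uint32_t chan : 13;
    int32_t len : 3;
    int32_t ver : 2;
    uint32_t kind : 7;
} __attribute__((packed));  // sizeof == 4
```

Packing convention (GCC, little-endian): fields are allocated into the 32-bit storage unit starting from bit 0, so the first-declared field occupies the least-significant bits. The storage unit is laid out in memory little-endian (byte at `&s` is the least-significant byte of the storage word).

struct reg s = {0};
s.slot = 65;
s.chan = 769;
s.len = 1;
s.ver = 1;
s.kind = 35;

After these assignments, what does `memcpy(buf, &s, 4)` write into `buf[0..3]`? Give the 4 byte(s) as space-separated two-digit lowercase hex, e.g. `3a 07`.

[0+:7] slot=65 & 0x7f = 0x41; word=0x00000041
[7+:13] chan=769 & 0x1fff = 0x301; word=0x000180c1
[20+:3] len=1 & 0x7 = 0x1; word=0x001180c1
[23+:2] ver=1 & 0x3 = 0x1; word=0x009180c1
[25+:7] kind=35 & 0x7f = 0x23; word=0x469180c1
word = 0x469180c1 → little-endian bytes:
  [0]=0xc1  [1]=0x80  [2]=0x91  [3]=0x46

c1 80 91 46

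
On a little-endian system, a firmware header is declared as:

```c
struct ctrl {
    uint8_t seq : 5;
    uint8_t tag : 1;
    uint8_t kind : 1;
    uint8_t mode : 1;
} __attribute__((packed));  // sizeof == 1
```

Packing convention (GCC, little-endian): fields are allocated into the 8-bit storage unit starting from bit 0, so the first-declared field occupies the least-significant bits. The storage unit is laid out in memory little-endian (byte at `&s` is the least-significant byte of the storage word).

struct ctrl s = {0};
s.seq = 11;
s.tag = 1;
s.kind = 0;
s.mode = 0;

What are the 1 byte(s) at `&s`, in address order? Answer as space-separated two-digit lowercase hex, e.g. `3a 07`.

[0+:5] seq=11 & 0x1f = 0xb; word=0x0b
[5+:1] tag=1 & 0x1 = 0x1; word=0x2b
[6+:1] kind=0 & 0x1 = 0x0; word=0x2b
[7+:1] mode=0 & 0x1 = 0x0; word=0x2b
word = 0x2b → little-endian bytes:
  [0]=0x2b

2b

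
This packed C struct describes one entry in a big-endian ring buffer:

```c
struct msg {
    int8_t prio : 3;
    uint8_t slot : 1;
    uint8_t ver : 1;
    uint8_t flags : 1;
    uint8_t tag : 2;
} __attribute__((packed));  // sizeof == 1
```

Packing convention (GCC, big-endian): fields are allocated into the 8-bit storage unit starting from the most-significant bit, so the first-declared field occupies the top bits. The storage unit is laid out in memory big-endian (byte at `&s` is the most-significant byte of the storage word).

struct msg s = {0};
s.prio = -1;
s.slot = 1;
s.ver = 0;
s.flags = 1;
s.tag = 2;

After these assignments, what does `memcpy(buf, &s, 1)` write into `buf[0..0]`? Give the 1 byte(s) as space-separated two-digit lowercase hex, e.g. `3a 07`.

[5+:3] prio=-1 & 0x7 = 0x7; word=0xe0
[4+:1] slot=1 & 0x1 = 0x1; word=0xf0
[3+:1] ver=0 & 0x1 = 0x0; word=0xf0
[2+:1] flags=1 & 0x1 = 0x1; word=0xf4
[0+:2] tag=2 & 0x3 = 0x2; word=0xf6
word = 0xf6 → big-endian bytes:
  [0]=0xf6

f6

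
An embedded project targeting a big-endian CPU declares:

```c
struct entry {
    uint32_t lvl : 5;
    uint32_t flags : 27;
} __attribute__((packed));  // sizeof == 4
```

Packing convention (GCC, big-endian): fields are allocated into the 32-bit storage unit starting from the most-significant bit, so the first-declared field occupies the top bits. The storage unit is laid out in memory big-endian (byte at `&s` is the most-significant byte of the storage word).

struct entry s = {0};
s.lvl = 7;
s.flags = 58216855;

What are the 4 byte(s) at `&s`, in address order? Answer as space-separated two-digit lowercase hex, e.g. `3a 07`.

3b 78 51 97

lvl (5b) val=7 bits=0x7 at bit 27: 0x38000000
flags (27b) val=58216855 bits=0x3785197 at bit 0: 0x3b785197
word = 0x3b785197 → big-endian bytes:
  [0]=0x3b  [1]=0x78  [2]=0x51  [3]=0x97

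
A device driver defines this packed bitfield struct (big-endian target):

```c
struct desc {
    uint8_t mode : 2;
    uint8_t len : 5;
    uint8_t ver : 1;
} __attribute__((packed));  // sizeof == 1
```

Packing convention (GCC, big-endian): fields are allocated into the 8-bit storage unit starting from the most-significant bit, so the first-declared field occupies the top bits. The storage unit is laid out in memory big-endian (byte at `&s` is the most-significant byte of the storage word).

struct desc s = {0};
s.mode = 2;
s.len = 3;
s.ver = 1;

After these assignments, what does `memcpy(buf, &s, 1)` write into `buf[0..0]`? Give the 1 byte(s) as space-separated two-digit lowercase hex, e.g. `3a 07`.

mode:2 = 2 → 0x2 << 6 → word 0x80
len:5 = 3 → 0x3 << 1 → word 0x86
ver:1 = 1 → 0x1 << 0 → word 0x87
word = 0x87 → big-endian bytes:
  [0]=0x87

87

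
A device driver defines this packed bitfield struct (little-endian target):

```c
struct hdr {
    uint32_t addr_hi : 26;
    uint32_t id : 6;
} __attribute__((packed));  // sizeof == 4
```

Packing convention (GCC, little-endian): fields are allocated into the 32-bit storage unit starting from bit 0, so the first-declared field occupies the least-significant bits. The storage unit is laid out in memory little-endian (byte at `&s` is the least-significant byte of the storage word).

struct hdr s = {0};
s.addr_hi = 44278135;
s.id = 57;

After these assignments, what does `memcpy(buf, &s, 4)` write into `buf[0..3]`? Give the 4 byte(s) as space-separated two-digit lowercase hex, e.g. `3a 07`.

[0+:26] addr_hi=44278135 & 0x3ffffff = 0x2a3a177; word=0x02a3a177
[26+:6] id=57 & 0x3f = 0x39; word=0xe6a3a177
word = 0xe6a3a177 → little-endian bytes:
  [0]=0x77  [1]=0xa1  [2]=0xa3  [3]=0xe6

77 a1 a3 e6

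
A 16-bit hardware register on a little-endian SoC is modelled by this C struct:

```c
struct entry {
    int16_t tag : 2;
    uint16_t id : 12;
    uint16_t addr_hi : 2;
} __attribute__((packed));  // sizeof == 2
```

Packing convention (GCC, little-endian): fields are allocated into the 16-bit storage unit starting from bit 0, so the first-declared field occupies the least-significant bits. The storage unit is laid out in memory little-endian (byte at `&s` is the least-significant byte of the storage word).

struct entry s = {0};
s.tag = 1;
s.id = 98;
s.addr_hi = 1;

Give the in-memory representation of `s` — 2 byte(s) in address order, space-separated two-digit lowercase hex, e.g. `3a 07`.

89 41

tag (2b) val=1 bits=0x1 at bit 0: 0x0001
id (12b) val=98 bits=0x62 at bit 2: 0x0189
addr_hi (2b) val=1 bits=0x1 at bit 14: 0x4189
word = 0x4189 → little-endian bytes:
  [0]=0x89  [1]=0x41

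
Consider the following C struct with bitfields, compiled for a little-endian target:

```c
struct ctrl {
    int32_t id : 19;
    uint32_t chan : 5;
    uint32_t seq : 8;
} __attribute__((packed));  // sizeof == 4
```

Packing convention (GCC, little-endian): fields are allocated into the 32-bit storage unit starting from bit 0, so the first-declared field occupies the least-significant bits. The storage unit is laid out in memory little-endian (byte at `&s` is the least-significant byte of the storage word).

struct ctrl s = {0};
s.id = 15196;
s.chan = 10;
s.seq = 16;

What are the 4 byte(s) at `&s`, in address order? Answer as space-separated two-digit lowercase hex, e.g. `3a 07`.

[0+:19] id=15196 & 0x7ffff = 0x3b5c; word=0x00003b5c
[19+:5] chan=10 & 0x1f = 0xa; word=0x00503b5c
[24+:8] seq=16 & 0xff = 0x10; word=0x10503b5c
word = 0x10503b5c → little-endian bytes:
  [0]=0x5c  [1]=0x3b  [2]=0x50  [3]=0x10

5c 3b 50 10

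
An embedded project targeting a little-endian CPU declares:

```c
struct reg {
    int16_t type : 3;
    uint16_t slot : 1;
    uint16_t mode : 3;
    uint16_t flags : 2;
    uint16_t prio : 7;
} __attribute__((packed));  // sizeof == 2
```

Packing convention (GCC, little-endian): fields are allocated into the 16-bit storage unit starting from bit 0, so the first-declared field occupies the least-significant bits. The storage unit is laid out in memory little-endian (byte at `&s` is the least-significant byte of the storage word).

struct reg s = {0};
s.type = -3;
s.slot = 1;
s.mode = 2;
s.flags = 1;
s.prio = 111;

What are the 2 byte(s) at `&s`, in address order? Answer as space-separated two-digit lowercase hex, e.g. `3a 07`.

[0+:3] type=-3 & 0x7 = 0x5; word=0x0005
[3+:1] slot=1 & 0x1 = 0x1; word=0x000d
[4+:3] mode=2 & 0x7 = 0x2; word=0x002d
[7+:2] flags=1 & 0x3 = 0x1; word=0x00ad
[9+:7] prio=111 & 0x7f = 0x6f; word=0xdead
word = 0xdead → little-endian bytes:
  [0]=0xad  [1]=0xde

ad de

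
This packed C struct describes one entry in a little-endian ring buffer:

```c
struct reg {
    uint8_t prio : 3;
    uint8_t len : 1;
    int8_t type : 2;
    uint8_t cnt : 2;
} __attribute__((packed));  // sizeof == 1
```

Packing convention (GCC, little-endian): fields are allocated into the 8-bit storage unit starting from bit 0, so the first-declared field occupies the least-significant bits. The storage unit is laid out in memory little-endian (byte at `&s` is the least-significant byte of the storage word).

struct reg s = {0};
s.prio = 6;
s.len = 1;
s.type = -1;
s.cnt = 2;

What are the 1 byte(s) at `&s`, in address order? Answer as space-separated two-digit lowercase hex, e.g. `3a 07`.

be

prio:3 = 6 → 0x6 << 0 → word 0x06
len:1 = 1 → 0x1 << 3 → word 0x0e
type:2 = -1 → 0x3 << 4 → word 0x3e
cnt:2 = 2 → 0x2 << 6 → word 0xbe
word = 0xbe → little-endian bytes:
  [0]=0xbe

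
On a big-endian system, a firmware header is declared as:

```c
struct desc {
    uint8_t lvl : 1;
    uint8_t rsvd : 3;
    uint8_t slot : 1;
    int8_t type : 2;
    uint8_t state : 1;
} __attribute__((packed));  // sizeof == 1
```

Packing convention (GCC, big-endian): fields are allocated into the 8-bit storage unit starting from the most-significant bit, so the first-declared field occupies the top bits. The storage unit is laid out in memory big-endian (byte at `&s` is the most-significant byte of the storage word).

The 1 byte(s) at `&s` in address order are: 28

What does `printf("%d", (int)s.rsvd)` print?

2

[0]=0x28 (big-endian) → word 0x28
lvl [7+:1] = (word>>7) & 0x1 = 0
rsvd [4+:3] = (word>>4) & 0x7 = 2  ←
slot [3+:1] = (word>>3) & 0x1 = 1
type [1+:2] = (word>>1) & 0x3 = 0
state [0+:1] = (word>>0) & 0x1 = 0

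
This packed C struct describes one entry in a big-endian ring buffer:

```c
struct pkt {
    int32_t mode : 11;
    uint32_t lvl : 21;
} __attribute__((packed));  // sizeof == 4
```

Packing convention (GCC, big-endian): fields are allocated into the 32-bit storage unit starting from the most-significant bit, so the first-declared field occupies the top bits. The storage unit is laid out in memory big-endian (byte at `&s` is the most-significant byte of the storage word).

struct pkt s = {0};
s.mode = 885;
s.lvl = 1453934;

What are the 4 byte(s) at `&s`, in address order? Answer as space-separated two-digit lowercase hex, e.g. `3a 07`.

mode:11 = 885 → 0x375 << 21 → word 0x6ea00000
lvl:21 = 1453934 → 0x162f6e << 0 → word 0x6eb62f6e
word = 0x6eb62f6e → big-endian bytes:
  [0]=0x6e  [1]=0xb6  [2]=0x2f  [3]=0x6e

6e b6 2f 6e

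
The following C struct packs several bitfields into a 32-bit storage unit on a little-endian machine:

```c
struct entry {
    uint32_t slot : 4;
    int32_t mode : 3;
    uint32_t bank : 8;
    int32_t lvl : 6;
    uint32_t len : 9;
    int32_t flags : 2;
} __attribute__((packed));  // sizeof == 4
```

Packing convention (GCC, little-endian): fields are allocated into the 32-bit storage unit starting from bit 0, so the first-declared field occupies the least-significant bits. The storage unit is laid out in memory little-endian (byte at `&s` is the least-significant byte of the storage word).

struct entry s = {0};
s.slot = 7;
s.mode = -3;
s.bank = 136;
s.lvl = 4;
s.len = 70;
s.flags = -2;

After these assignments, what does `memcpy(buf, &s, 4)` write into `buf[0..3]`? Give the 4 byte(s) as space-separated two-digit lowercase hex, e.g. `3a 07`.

57 44 c2 88

[0+:4] slot=7 & 0xf = 0x7; word=0x00000007
[4+:3] mode=-3 & 0x7 = 0x5; word=0x00000057
[7+:8] bank=136 & 0xff = 0x88; word=0x00004457
[15+:6] lvl=4 & 0x3f = 0x4; word=0x00024457
[21+:9] len=70 & 0x1ff = 0x46; word=0x08c24457
[30+:2] flags=-2 & 0x3 = 0x2; word=0x88c24457
word = 0x88c24457 → little-endian bytes:
  [0]=0x57  [1]=0x44  [2]=0xc2  [3]=0x88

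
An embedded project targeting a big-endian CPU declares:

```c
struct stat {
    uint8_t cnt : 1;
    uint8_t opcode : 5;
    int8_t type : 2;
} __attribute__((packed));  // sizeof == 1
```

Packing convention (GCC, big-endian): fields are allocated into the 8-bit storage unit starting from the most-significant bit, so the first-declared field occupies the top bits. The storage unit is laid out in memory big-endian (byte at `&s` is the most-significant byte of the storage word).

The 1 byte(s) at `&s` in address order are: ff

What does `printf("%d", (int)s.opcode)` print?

31

[0]=0xff (big-endian) → word 0xff
cnt:1 @ bit 7 → (0xff>>7)&0x1 = 0x1
opcode:5 @ bit 2 → (0xff>>2)&0x1f = 0x1f  ←
type:2 @ bit 0 → (0xff>>0)&0x3 = 0x3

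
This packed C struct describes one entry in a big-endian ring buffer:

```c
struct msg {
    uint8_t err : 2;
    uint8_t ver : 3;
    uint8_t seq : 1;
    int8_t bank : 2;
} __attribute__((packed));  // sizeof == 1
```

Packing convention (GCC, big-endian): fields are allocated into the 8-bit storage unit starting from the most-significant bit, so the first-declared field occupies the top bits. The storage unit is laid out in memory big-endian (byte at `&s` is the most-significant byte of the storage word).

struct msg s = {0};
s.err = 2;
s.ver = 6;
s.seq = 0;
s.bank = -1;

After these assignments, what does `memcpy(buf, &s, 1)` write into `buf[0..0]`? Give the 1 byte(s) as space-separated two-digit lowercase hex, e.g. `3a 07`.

b3

err (2b) val=2 bits=0x2 at bit 6: 0x80
ver (3b) val=6 bits=0x6 at bit 3: 0xb0
seq (1b) val=0 bits=0x0 at bit 2: 0xb0
bank (2b) val=-1 bits=0x3 at bit 0: 0xb3
word = 0xb3 → big-endian bytes:
  [0]=0xb3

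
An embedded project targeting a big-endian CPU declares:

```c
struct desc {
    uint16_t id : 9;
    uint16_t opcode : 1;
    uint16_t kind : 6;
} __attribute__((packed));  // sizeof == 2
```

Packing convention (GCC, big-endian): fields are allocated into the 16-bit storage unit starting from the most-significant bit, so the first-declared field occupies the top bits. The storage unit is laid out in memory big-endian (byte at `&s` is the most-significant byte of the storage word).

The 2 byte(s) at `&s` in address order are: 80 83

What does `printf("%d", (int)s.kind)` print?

[0]=0x80 [1]=0x83 (big-endian) → word 0x8083
id [7+:9] = (word>>7) & 0x1ff = 257
opcode [6+:1] = (word>>6) & 0x1 = 0
kind [0+:6] = (word>>0) & 0x3f = 3  ←

3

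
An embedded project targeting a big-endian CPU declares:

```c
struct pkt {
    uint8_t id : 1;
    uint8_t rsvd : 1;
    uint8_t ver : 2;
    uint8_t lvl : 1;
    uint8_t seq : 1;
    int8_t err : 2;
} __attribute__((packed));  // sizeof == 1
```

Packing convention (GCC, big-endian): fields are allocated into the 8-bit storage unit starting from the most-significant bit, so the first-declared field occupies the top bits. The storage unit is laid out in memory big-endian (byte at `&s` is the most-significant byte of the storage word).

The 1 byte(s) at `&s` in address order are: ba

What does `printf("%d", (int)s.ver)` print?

[0]=0xba (big-endian) → word 0xba
id [7+:1] = (word>>7) & 0x1 = 1
rsvd [6+:1] = (word>>6) & 0x1 = 0
ver [4+:2] = (word>>4) & 0x3 = 3  ←
lvl [3+:1] = (word>>3) & 0x1 = 1
seq [2+:1] = (word>>2) & 0x1 = 0
err [0+:2] = (word>>0) & 0x3 = 2

3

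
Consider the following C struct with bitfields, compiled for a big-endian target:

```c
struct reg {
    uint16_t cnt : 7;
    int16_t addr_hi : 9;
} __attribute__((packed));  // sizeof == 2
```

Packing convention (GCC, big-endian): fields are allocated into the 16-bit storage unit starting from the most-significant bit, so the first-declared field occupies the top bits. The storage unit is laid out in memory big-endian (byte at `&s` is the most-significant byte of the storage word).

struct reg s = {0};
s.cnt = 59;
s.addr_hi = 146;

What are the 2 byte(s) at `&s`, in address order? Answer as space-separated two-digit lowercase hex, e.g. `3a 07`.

76 92

cnt (7b) val=59 bits=0x3b at bit 9: 0x7600
addr_hi (9b) val=146 bits=0x92 at bit 0: 0x7692
word = 0x7692 → big-endian bytes:
  [0]=0x76  [1]=0x92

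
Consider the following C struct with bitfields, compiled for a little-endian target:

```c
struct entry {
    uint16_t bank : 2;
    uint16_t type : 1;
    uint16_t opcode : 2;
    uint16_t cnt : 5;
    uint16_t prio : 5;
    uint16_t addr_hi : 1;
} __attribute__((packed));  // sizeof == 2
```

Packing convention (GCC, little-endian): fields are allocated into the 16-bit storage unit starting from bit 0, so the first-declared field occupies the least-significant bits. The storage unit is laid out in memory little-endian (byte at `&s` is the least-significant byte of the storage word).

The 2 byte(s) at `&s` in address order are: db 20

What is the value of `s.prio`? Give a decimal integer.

[0]=0xdb [1]=0x20 (little-endian) → word 0x20db
bank [0+:2] = (word>>0) & 0x3 = 3
type [2+:1] = (word>>2) & 0x1 = 0
opcode [3+:2] = (word>>3) & 0x3 = 3
cnt [5+:5] = (word>>5) & 0x1f = 6
prio [10+:5] = (word>>10) & 0x1f = 8  ←
addr_hi [15+:1] = (word>>15) & 0x1 = 0

8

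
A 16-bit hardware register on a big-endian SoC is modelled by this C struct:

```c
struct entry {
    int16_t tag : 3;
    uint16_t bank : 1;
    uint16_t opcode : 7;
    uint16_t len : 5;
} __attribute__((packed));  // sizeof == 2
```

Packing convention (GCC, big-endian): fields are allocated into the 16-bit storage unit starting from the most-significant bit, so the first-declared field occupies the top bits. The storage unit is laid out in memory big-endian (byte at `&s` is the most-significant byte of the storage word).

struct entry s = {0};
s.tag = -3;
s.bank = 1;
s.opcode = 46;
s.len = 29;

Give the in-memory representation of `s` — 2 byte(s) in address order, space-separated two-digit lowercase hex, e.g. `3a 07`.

tag (3b) val=-3 bits=0x5 at bit 13: 0xa000
bank (1b) val=1 bits=0x1 at bit 12: 0xb000
opcode (7b) val=46 bits=0x2e at bit 5: 0xb5c0
len (5b) val=29 bits=0x1d at bit 0: 0xb5dd
word = 0xb5dd → big-endian bytes:
  [0]=0xb5  [1]=0xdd

b5 dd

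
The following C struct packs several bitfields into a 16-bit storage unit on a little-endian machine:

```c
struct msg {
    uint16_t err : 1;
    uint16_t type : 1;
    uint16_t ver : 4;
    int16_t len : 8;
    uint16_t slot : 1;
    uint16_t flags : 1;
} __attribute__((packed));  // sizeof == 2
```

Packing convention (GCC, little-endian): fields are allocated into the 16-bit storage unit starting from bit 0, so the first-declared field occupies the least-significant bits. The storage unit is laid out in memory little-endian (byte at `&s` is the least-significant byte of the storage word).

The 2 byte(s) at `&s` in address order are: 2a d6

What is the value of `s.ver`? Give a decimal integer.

[0]=0x2a [1]=0xd6 (little-endian) → word 0xd62a
err [0+:1] = (word>>0) & 0x1 = 0
type [1+:1] = (word>>1) & 0x1 = 1
ver [2+:4] = (word>>2) & 0xf = 10  ←
len [6+:8] = (word>>6) & 0xff = 88
slot [14+:1] = (word>>14) & 0x1 = 1
flags [15+:1] = (word>>15) & 0x1 = 1

10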